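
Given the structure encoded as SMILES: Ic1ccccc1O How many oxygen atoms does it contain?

1

Scan the SMILES for O atoms (remember two-letter symbols like Cl and Br are single atoms).
Oxygen count: 1.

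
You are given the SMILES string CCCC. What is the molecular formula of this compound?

Walk through each heavy atom and fill implicit hydrogens from standard valence (C 4, N 3, O 2, S 2, halogen 1):
  atom 1: C, bond orders sum to 1 (valence 4) → 3 H
  atom 2: C, bond orders sum to 2 (valence 4) → 2 H
  atom 3: C, bond orders sum to 2 (valence 4) → 2 H
  atom 4: C, bond orders sum to 1 (valence 4) → 3 H
Totals → C:4, H:10.

C4H10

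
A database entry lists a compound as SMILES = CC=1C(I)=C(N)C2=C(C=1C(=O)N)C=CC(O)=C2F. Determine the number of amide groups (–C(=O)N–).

1

The amide motif appears at heavy-atom position 10 in the SMILES.
Other groups present: 1 hydroxyl, 1 primary amine.
Amide count: 1.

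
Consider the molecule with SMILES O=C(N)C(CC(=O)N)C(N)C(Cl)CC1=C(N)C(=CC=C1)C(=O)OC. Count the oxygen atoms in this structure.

Scan the SMILES for O atoms (remember two-letter symbols like Cl and Br are single atoms).
Oxygen count: 4.

4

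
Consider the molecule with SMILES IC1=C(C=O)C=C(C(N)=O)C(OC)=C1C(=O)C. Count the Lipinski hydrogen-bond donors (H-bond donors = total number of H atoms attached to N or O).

2

Donors: find every N or O and count the H atoms it carries.
  atom 5 (O): bond orders sum to 2 → 0 H
  atom 9 (N): bond orders sum to 1 → 2 H
  atom 10 (O): bond orders sum to 2 → 0 H
  atom 12 (O): bond orders sum to 2 → 0 H
  atom 16 (O): bond orders sum to 2 → 0 H
Lipinski HBD = 2.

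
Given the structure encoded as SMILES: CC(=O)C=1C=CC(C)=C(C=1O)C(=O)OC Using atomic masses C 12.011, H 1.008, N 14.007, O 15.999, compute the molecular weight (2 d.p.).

First, the molecular formula is C11H12O4 (counting implicit H from valence).
  C: 11 × 12.011 = 132.121
  H: 12 × 1.008 = 12.096
  O: 4 × 15.999 = 63.996
Sum: 11×12.011 + 12×1.008 + 4×15.999 = 208.213 → 208.21 g/mol.

208.21 g/mol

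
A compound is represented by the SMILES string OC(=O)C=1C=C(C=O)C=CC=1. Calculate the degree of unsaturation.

6

Degree of unsaturation = (number of rings) + (number of π bonds).
Ring closures in the SMILES: 1.
π bonds: 5 double bonds (each 1 DoU) → 5 DoU from unsaturation.
Total DoU = 1 + 5 = 6.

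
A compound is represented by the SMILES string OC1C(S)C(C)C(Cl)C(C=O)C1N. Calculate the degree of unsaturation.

2

Molecular formula: C8H14ClNO2S.
DoU = (2C + 2 + N − H − X) / 2, where X is the halogen count and O/S are ignored.
    = (2·8 + 2 + 1 − 14 − 1) / 2 = 4 / 2 = 2.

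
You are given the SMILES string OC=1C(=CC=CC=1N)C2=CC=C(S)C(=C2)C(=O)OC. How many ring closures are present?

2

In SMILES, each pair of matching ring-closure digits denotes one ring-closing bond; the number of such bonds equals the number of independent rings.
Ring-closure bonds here: 2.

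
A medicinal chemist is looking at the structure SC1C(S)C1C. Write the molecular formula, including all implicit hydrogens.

Walk through each heavy atom and fill implicit hydrogens from standard valence (C 4, N 3, O 2, S 2, halogen 1):
  atom 1: S, bond orders sum to 1 (valence 2) → 1 H
  atom 2: C, bond orders sum to 3 (valence 4) → 1 H
  atom 3: C, bond orders sum to 3 (valence 4) → 1 H
  atom 4: S, bond orders sum to 1 (valence 2) → 1 H
  atom 5: C, bond orders sum to 3 (valence 4) → 1 H
  atom 6: C, bond orders sum to 1 (valence 4) → 3 H
Totals → C:4, H:8, S:2.

C4H8S2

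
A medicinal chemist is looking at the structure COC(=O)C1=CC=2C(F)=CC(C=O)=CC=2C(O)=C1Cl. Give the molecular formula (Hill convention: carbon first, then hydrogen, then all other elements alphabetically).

C13H8ClFO4

Walk through each heavy atom and fill implicit hydrogens from standard valence (C 4, N 3, O 2, S 2, halogen 1):
  atom 1: C, bond orders sum to 1 (valence 4) → 3 H
  atom 2: O, bond orders sum to 2 (valence 2) → 0 H
  atom 3: C, bond orders sum to 4 (valence 4) → 0 H
  atom 4: O, bond orders sum to 2 (valence 2) → 0 H
  atom 5: C, bond orders sum to 4 (valence 4) → 0 H
  atom 6: C, bond orders sum to 3 (valence 4) → 1 H
  atom 7: C, bond orders sum to 4 (valence 4) → 0 H
  atom 8: C, bond orders sum to 4 (valence 4) → 0 H
  atom 9: F (halogen, monovalent) → 0 H
  atom 10: C, bond orders sum to 3 (valence 4) → 1 H
  atom 11: C, bond orders sum to 4 (valence 4) → 0 H
  atom 12: C, bond orders sum to 3 (valence 4) → 1 H
  atom 13: O, bond orders sum to 2 (valence 2) → 0 H
  atom 14: C, bond orders sum to 3 (valence 4) → 1 H
  atom 15: C, bond orders sum to 4 (valence 4) → 0 H
  atom 16: C, bond orders sum to 4 (valence 4) → 0 H
  atom 17: O, bond orders sum to 1 (valence 2) → 1 H
  atom 18: C, bond orders sum to 4 (valence 4) → 0 H
  atom 19: Cl (halogen, monovalent) → 0 H
Totals → C:13, H:8, Cl:1, F:1, O:4.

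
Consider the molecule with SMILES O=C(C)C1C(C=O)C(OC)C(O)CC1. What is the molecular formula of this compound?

C10H16O4

Walk through each heavy atom and fill implicit hydrogens from standard valence (C 4, N 3, O 2, S 2, halogen 1):
  atom 1: O, bond orders sum to 2 (valence 2) → 0 H
  atom 2: C, bond orders sum to 4 (valence 4) → 0 H
  atom 3: C, bond orders sum to 1 (valence 4) → 3 H
  atom 4: C, bond orders sum to 3 (valence 4) → 1 H
  atom 5: C, bond orders sum to 3 (valence 4) → 1 H
  atom 6: C, bond orders sum to 3 (valence 4) → 1 H
  atom 7: O, bond orders sum to 2 (valence 2) → 0 H
  atom 8: C, bond orders sum to 3 (valence 4) → 1 H
  atom 9: O, bond orders sum to 2 (valence 2) → 0 H
  atom 10: C, bond orders sum to 1 (valence 4) → 3 H
  atom 11: C, bond orders sum to 3 (valence 4) → 1 H
  atom 12: O, bond orders sum to 1 (valence 2) → 1 H
  atom 13: C, bond orders sum to 2 (valence 4) → 2 H
  atom 14: C, bond orders sum to 2 (valence 4) → 2 H
Totals → C:10, H:16, O:4.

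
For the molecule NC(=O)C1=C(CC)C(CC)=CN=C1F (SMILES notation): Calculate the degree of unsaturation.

5

Molecular formula: C10H13FN2O.
DoU = (2C + 2 + N − H − X) / 2, where X is the halogen count and O/S are ignored.
    = (2·10 + 2 + 2 − 13 − 1) / 2 = 10 / 2 = 5.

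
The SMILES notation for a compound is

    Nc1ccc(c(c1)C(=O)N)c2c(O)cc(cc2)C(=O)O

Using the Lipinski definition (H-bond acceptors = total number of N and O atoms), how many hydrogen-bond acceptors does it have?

6

N atoms: 2; O atoms: 4.
Lipinski HBA = 2 + 4 = 6.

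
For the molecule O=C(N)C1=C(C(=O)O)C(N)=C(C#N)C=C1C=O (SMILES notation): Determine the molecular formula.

Walk through each heavy atom and fill implicit hydrogens from standard valence (C 4, N 3, O 2, S 2, halogen 1):
  atom 1: O, bond orders sum to 2 (valence 2) → 0 H
  atom 2: C, bond orders sum to 4 (valence 4) → 0 H
  atom 3: N, bond orders sum to 1 (valence 3) → 2 H
  atom 4: C, bond orders sum to 4 (valence 4) → 0 H
  atom 5: C, bond orders sum to 4 (valence 4) → 0 H
  atom 6: C, bond orders sum to 4 (valence 4) → 0 H
  atom 7: O, bond orders sum to 2 (valence 2) → 0 H
  atom 8: O, bond orders sum to 1 (valence 2) → 1 H
  atom 9: C, bond orders sum to 4 (valence 4) → 0 H
  atom 10: N, bond orders sum to 1 (valence 3) → 2 H
  atom 11: C, bond orders sum to 4 (valence 4) → 0 H
  atom 12: C, bond orders sum to 4 (valence 4) → 0 H
  atom 13: N, bond orders sum to 3 (valence 3) → 0 H
  atom 14: C, bond orders sum to 3 (valence 4) → 1 H
  atom 15: C, bond orders sum to 4 (valence 4) → 0 H
  atom 16: C, bond orders sum to 3 (valence 4) → 1 H
  atom 17: O, bond orders sum to 2 (valence 2) → 0 H
Totals → C:10, H:7, N:3, O:4.

C10H7N3O4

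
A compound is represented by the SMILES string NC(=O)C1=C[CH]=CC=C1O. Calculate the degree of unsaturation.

5

Degree of unsaturation = (number of rings) + (number of π bonds).
Ring closures in the SMILES: 1.
π bonds: 4 double bonds (each 1 DoU) → 4 DoU from unsaturation.
Total DoU = 1 + 4 = 5.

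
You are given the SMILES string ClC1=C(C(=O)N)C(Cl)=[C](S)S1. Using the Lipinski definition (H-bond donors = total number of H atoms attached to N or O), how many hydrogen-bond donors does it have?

2

Donors: find every N or O and count the H atoms it carries.
  atom 5 (O): bond orders sum to 2 → 0 H
  atom 6 (N): bond orders sum to 1 → 2 H
Lipinski HBD = 2.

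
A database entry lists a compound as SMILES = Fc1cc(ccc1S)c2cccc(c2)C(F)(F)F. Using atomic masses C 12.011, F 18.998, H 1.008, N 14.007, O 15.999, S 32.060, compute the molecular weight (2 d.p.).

272.26 g/mol

First, the molecular formula is C13H8F4S (counting implicit H from valence).
  C: 13 × 12.011 = 156.143
  F: 4 × 18.998 = 75.992
  H: 8 × 1.008 = 8.064
  S: 1 × 32.060 = 32.060
Sum: 13×12.011 + 4×18.998 + 8×1.008 + 1×32.060 = 272.259 → 272.26 g/mol.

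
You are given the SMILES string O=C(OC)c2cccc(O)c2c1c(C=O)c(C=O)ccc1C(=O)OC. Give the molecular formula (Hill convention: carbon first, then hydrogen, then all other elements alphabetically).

C18H14O7

Walk through each heavy atom and fill implicit hydrogens from standard valence (C 4, N 3, O 2, S 2, halogen 1); for lowercase aromatic atoms, an aromatic c carries 1 H when it has two neighbours and 0 H with three, and aromatic n carries 0 H:
  atom 1: O, bond orders sum to 2 (valence 2) → 0 H
  atom 2: C, bond orders sum to 4 (valence 4) → 0 H
  atom 3: O, bond orders sum to 2 (valence 2) → 0 H
  atom 4: C, bond orders sum to 1 (valence 4) → 3 H
  atom 5: aromatic c, 3 neighbours → 0 H
  atom 6: aromatic c, 2 neighbours → 1 H
  atom 7: aromatic c, 2 neighbours → 1 H
  atom 8: aromatic c, 2 neighbours → 1 H
  atom 9: aromatic c, 3 neighbours → 0 H
  atom 10: O, bond orders sum to 1 (valence 2) → 1 H
  atom 11: aromatic c, 3 neighbours → 0 H
  atom 12: aromatic c, 3 neighbours → 0 H
  atom 13: aromatic c, 3 neighbours → 0 H
  atom 14: C, bond orders sum to 3 (valence 4) → 1 H
  atom 15: O, bond orders sum to 2 (valence 2) → 0 H
  atom 16: aromatic c, 3 neighbours → 0 H
  atom 17: C, bond orders sum to 3 (valence 4) → 1 H
  atom 18: O, bond orders sum to 2 (valence 2) → 0 H
  atom 19: aromatic c, 2 neighbours → 1 H
  atom 20: aromatic c, 2 neighbours → 1 H
  atom 21: aromatic c, 3 neighbours → 0 H
  atom 22: C, bond orders sum to 4 (valence 4) → 0 H
  atom 23: O, bond orders sum to 2 (valence 2) → 0 H
  atom 24: O, bond orders sum to 2 (valence 2) → 0 H
  atom 25: C, bond orders sum to 1 (valence 4) → 3 H
Totals → C:18, H:14, O:7.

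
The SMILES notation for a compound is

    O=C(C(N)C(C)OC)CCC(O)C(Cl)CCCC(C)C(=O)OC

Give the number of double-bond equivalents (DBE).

2

Degree of unsaturation = (number of rings) + (number of π bonds).
Ring closures in the SMILES: 0.
π bonds: 2 double bonds (each 1 DoU) → 2 DoU from unsaturation.
Total DoU = 0 + 2 = 2.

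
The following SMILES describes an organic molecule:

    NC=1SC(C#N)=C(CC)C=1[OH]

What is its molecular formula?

Walk through each heavy atom and fill implicit hydrogens from standard valence (C 4, N 3, O 2, S 2, halogen 1):
  atom 1: N, bond orders sum to 1 (valence 3) → 2 H
  atom 2: C, bond orders sum to 4 (valence 4) → 0 H
  atom 3: S, bond orders sum to 2 (valence 2) → 0 H
  atom 4: C, bond orders sum to 4 (valence 4) → 0 H
  atom 5: C, bond orders sum to 4 (valence 4) → 0 H
  atom 6: N, bond orders sum to 3 (valence 3) → 0 H
  atom 7: C, bond orders sum to 4 (valence 4) → 0 H
  atom 8: C, bond orders sum to 2 (valence 4) → 2 H
  atom 9: C, bond orders sum to 1 (valence 4) → 3 H
  atom 10: C, bond orders sum to 4 (valence 4) → 0 H
  atom 11: O with explicit H count 1
Totals → C:7, H:8, N:2, O:1, S:1.
In Hill order: C7H8N2OS.

C7H8N2OS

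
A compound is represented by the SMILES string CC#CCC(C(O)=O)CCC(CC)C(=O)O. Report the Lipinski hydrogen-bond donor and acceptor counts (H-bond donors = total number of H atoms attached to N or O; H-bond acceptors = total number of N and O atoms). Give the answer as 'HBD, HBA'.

Donors: find every N or O and count the H atoms it carries.
  atom 7 (O): bond orders sum to 1 → 1 H
  atom 8 (O): bond orders sum to 2 → 0 H
  atom 15 (O): bond orders sum to 2 → 0 H
  atom 16 (O): bond orders sum to 1 → 1 H
Lipinski HBD = 2.
Acceptors: N atoms = 0, O atoms = 4 → HBA = 4.

2, 4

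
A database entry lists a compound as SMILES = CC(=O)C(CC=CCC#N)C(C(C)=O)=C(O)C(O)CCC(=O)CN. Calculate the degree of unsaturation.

Molecular formula: C17H24N2O5.
DoU = (2C + 2 + N − H − X) / 2, where X is the halogen count and O/S are ignored.
    = (2·17 + 2 + 2 − 24 − 0) / 2 = 14 / 2 = 7.

7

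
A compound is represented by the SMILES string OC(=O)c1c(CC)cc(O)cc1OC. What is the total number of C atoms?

Count every carbon token in the SMILES (each C, including those in ring-closure positions and inside branches).
Carbon count: 10.

10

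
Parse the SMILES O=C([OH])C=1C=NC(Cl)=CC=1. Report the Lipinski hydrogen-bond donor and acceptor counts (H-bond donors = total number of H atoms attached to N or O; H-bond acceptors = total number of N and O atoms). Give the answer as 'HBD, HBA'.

1, 3

Donors: find every N or O and count the H atoms it carries.
  atom 1 (O): bond orders sum to 2 → 0 H
  atom 3 (O): bond orders sum to 1 → 1 H
  atom 6 (N): bond orders sum to 3 → 0 H
Lipinski HBD = 1.
Acceptors: N atoms = 1, O atoms = 2 → HBA = 3.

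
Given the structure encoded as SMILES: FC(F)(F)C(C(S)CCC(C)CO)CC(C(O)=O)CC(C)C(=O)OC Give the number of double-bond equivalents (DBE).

2

Degree of unsaturation = (number of rings) + (number of π bonds).
Ring closures in the SMILES: 0.
π bonds: 2 double bonds (each 1 DoU) → 2 DoU from unsaturation.
Total DoU = 0 + 2 = 2.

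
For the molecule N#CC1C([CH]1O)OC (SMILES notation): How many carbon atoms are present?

Count every carbon token in the SMILES (each C, including those in ring-closure positions and inside branches).
Carbon count: 5.

5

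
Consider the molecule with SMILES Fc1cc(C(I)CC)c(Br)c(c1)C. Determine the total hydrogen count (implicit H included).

Walk through each heavy atom and fill implicit hydrogens from standard valence (C 4, N 3, O 2, S 2, halogen 1); for lowercase aromatic atoms, an aromatic c carries 1 H when it has two neighbours and 0 H with three, and aromatic n carries 0 H:
  atom 1: F (halogen, monovalent) → 0 H
  atom 2: aromatic c, 3 neighbours → 0 H
  atom 3: aromatic c, 2 neighbours → 1 H
  atom 4: aromatic c, 3 neighbours → 0 H
  atom 5: C, bond orders sum to 3 (valence 4) → 1 H
  atom 6: I (halogen, monovalent) → 0 H
  atom 7: C, bond orders sum to 2 (valence 4) → 2 H
  atom 8: C, bond orders sum to 1 (valence 4) → 3 H
  atom 9: aromatic c, 3 neighbours → 0 H
  atom 10: Br (halogen, monovalent) → 0 H
  atom 11: aromatic c, 3 neighbours → 0 H
  atom 12: aromatic c, 2 neighbours → 1 H
  atom 13: C, bond orders sum to 1 (valence 4) → 3 H
Total hydrogens: 11.

11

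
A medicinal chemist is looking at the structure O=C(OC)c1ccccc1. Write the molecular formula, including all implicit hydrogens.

Walk through each heavy atom and fill implicit hydrogens from standard valence (C 4, N 3, O 2, S 2, halogen 1); for lowercase aromatic atoms, an aromatic c carries 1 H when it has two neighbours and 0 H with three, and aromatic n carries 0 H:
  atom 1: O, bond orders sum to 2 (valence 2) → 0 H
  atom 2: C, bond orders sum to 4 (valence 4) → 0 H
  atom 3: O, bond orders sum to 2 (valence 2) → 0 H
  atom 4: C, bond orders sum to 1 (valence 4) → 3 H
  atom 5: aromatic c, 3 neighbours → 0 H
  atom 6: aromatic c, 2 neighbours → 1 H
  atom 7: aromatic c, 2 neighbours → 1 H
  atom 8: aromatic c, 2 neighbours → 1 H
  atom 9: aromatic c, 2 neighbours → 1 H
  atom 10: aromatic c, 2 neighbours → 1 H
Totals → C:8, H:8, O:2.
In Hill order: C8H8O2.

C8H8O2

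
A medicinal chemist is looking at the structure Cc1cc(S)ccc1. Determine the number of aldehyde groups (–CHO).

Scan the SMILES for the aldehyde motif — none present.
Groups that are present: 1 thiol.

0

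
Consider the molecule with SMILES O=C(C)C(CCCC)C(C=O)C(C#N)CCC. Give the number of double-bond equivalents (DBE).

Molecular formula: C14H23NO2.
DoU = (2C + 2 + N − H − X) / 2, where X is the halogen count and O/S are ignored.
    = (2·14 + 2 + 1 − 23 − 0) / 2 = 8 / 2 = 4.

4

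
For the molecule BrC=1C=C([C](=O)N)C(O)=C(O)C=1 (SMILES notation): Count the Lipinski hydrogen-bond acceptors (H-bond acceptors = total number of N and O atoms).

N atoms: 1; O atoms: 3.
Lipinski HBA = 1 + 3 = 4.

4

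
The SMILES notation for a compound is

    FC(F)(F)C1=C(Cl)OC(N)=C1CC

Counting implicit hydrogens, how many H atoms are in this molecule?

7

Walk through each heavy atom and fill implicit hydrogens from standard valence (C 4, N 3, O 2, S 2, halogen 1):
  atom 1: F (halogen, monovalent) → 0 H
  atom 2: C, bond orders sum to 4 (valence 4) → 0 H
  atom 3: F (halogen, monovalent) → 0 H
  atom 4: F (halogen, monovalent) → 0 H
  atom 5: C, bond orders sum to 4 (valence 4) → 0 H
  atom 6: C, bond orders sum to 4 (valence 4) → 0 H
  atom 7: Cl (halogen, monovalent) → 0 H
  atom 8: O, bond orders sum to 2 (valence 2) → 0 H
  atom 9: C, bond orders sum to 4 (valence 4) → 0 H
  atom 10: N, bond orders sum to 1 (valence 3) → 2 H
  atom 11: C, bond orders sum to 4 (valence 4) → 0 H
  atom 12: C, bond orders sum to 2 (valence 4) → 2 H
  atom 13: C, bond orders sum to 1 (valence 4) → 3 H
Total hydrogens: 7.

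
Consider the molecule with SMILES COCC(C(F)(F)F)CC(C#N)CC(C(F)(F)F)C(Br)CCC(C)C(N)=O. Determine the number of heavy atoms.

27

Every atom symbol written in the SMILES (organic subset) is one heavy atom; implicit H are not written.
Heavy atoms by element → Br:1, C:16, F:6, N:2, O:2.
Total: 27.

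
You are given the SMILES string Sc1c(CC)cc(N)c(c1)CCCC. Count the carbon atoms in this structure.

12

Count every carbon token in the SMILES (each C, including those in ring-closure positions and inside branches).
Carbon count: 12.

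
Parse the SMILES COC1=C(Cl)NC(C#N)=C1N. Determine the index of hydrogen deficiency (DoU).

Degree of unsaturation = (number of rings) + (number of π bonds).
Ring closures in the SMILES: 1.
π bonds: 2 double bonds (each 1 DoU), 1 triple bond (each 2 DoU) → 4 DoU from unsaturation.
Total DoU = 1 + 4 = 5.

5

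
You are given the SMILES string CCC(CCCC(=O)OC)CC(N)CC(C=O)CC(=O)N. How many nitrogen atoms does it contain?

2

Scan the SMILES for N atoms (remember two-letter symbols like Cl and Br are single atoms).
Nitrogen count: 2.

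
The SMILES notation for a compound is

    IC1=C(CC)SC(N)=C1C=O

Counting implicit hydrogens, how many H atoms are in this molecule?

Walk through each heavy atom and fill implicit hydrogens from standard valence (C 4, N 3, O 2, S 2, halogen 1):
  atom 1: I (halogen, monovalent) → 0 H
  atom 2: C, bond orders sum to 4 (valence 4) → 0 H
  atom 3: C, bond orders sum to 4 (valence 4) → 0 H
  atom 4: C, bond orders sum to 2 (valence 4) → 2 H
  atom 5: C, bond orders sum to 1 (valence 4) → 3 H
  atom 6: S, bond orders sum to 2 (valence 2) → 0 H
  atom 7: C, bond orders sum to 4 (valence 4) → 0 H
  atom 8: N, bond orders sum to 1 (valence 3) → 2 H
  atom 9: C, bond orders sum to 4 (valence 4) → 0 H
  atom 10: C, bond orders sum to 3 (valence 4) → 1 H
  atom 11: O, bond orders sum to 2 (valence 2) → 0 H
Total hydrogens: 8.

8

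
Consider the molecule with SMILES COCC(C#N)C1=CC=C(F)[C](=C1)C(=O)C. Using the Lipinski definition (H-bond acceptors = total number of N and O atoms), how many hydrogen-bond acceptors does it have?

3

N atoms: 1; O atoms: 2.
Lipinski HBA = 1 + 2 = 3.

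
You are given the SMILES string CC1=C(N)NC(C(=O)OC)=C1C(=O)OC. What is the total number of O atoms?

4

Scan the SMILES for O atoms (remember two-letter symbols like Cl and Br are single atoms).
Oxygen count: 4.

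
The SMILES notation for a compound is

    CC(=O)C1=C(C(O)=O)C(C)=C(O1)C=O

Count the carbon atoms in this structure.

9

Count every carbon token in the SMILES (each C, including those in ring-closure positions and inside branches).
Carbon count: 9.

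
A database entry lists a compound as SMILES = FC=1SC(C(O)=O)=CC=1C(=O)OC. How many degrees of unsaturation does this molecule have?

Degree of unsaturation = (number of rings) + (number of π bonds).
Ring closures in the SMILES: 1.
π bonds: 4 double bonds (each 1 DoU) → 4 DoU from unsaturation.
Total DoU = 1 + 4 = 5.

5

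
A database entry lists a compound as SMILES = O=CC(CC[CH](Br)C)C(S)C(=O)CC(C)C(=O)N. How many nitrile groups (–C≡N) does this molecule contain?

0

Scan the SMILES for the nitrile motif — none present.
Groups that are present: 1 aldehyde, 1 amide, 1 ketone, 1 thiol.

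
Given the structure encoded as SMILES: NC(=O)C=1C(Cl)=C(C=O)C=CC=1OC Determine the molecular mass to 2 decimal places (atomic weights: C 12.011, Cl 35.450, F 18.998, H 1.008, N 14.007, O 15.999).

First, the molecular formula is C9H8ClNO3 (counting implicit H from valence).
  C: 9 × 12.011 = 108.099
  Cl: 1 × 35.450 = 35.450
  H: 8 × 1.008 = 8.064
  N: 1 × 14.007 = 14.007
  O: 3 × 15.999 = 47.997
Sum: 9×12.011 + 1×35.450 + 8×1.008 + 1×14.007 + 3×15.999 = 213.617 → 213.62 g/mol.

213.62 g/mol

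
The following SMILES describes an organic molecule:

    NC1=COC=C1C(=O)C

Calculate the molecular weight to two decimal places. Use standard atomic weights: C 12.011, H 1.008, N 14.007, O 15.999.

First, the molecular formula is C6H7NO2 (counting implicit H from valence).
  C: 6 × 12.011 = 72.066
  H: 7 × 1.008 = 7.056
  N: 1 × 14.007 = 14.007
  O: 2 × 15.999 = 31.998
Sum: 6×12.011 + 7×1.008 + 1×14.007 + 2×15.999 = 125.127 → 125.13 g/mol.

125.13 g/mol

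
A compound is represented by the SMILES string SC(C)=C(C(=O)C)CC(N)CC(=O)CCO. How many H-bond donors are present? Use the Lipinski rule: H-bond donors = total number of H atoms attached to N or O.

3

Donors: find every N or O and count the H atoms it carries.
  atom 6 (O): bond orders sum to 2 → 0 H
  atom 10 (N): bond orders sum to 1 → 2 H
  atom 13 (O): bond orders sum to 2 → 0 H
  atom 16 (O): bond orders sum to 1 → 1 H
Lipinski HBD = 3.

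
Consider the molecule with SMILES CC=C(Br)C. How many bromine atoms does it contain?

1

Scan the SMILES for Br atoms (remember two-letter symbols like Cl and Br are single atoms).
Bromine count: 1.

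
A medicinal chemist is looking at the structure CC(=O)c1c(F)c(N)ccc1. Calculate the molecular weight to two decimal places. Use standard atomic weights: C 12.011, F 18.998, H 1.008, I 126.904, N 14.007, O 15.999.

153.16 g/mol

First, the molecular formula is C8H8FNO (counting implicit H from valence).
  C: 8 × 12.011 = 96.088
  F: 1 × 18.998 = 18.998
  H: 8 × 1.008 = 8.064
  N: 1 × 14.007 = 14.007
  O: 1 × 15.999 = 15.999
Sum: 8×12.011 + 1×18.998 + 8×1.008 + 1×14.007 + 1×15.999 = 153.156 → 153.16 g/mol.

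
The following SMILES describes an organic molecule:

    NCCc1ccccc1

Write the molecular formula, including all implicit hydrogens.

Walk through each heavy atom and fill implicit hydrogens from standard valence (C 4, N 3, O 2, S 2, halogen 1); for lowercase aromatic atoms, an aromatic c carries 1 H when it has two neighbours and 0 H with three, and aromatic n carries 0 H:
  atom 1: N, bond orders sum to 1 (valence 3) → 2 H
  atom 2: C, bond orders sum to 2 (valence 4) → 2 H
  atom 3: C, bond orders sum to 2 (valence 4) → 2 H
  atom 4: aromatic c, 3 neighbours → 0 H
  atom 5: aromatic c, 2 neighbours → 1 H
  atom 6: aromatic c, 2 neighbours → 1 H
  atom 7: aromatic c, 2 neighbours → 1 H
  atom 8: aromatic c, 2 neighbours → 1 H
  atom 9: aromatic c, 2 neighbours → 1 H
Totals → C:8, H:11, N:1.
In Hill order: C8H11N.

C8H11N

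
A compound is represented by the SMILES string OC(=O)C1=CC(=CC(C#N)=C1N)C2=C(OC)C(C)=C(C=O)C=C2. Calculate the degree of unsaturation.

Degree of unsaturation = (number of rings) + (number of π bonds).
Ring closures in the SMILES: 2.
π bonds: 8 double bonds (each 1 DoU), 1 triple bond (each 2 DoU) → 10 DoU from unsaturation.
Total DoU = 2 + 10 = 12.

12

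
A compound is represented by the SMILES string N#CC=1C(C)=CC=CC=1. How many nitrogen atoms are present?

Scan the SMILES for N atoms (remember two-letter symbols like Cl and Br are single atoms).
Nitrogen count: 1.

1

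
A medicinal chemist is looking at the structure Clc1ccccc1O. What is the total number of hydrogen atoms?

5

Walk through each heavy atom and fill implicit hydrogens from standard valence (C 4, N 3, O 2, S 2, halogen 1); for lowercase aromatic atoms, an aromatic c carries 1 H when it has two neighbours and 0 H with three, and aromatic n carries 0 H:
  atom 1: Cl (halogen, monovalent) → 0 H
  atom 2: aromatic c, 3 neighbours → 0 H
  atom 3: aromatic c, 2 neighbours → 1 H
  atom 4: aromatic c, 2 neighbours → 1 H
  atom 5: aromatic c, 2 neighbours → 1 H
  atom 6: aromatic c, 2 neighbours → 1 H
  atom 7: aromatic c, 3 neighbours → 0 H
  atom 8: O, bond orders sum to 1 (valence 2) → 1 H
Total hydrogens: 5.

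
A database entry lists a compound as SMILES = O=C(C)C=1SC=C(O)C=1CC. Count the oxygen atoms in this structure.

Scan the SMILES for O atoms (remember two-letter symbols like Cl and Br are single atoms).
Oxygen count: 2.

2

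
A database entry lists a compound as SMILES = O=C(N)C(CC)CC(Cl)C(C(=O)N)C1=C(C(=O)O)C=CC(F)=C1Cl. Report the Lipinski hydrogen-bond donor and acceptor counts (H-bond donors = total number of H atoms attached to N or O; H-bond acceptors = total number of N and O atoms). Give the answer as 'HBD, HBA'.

Donors: find every N or O and count the H atoms it carries.
  atom 1 (O): bond orders sum to 2 → 0 H
  atom 3 (N): bond orders sum to 1 → 2 H
  atom 12 (O): bond orders sum to 2 → 0 H
  atom 13 (N): bond orders sum to 1 → 2 H
  atom 17 (O): bond orders sum to 2 → 0 H
  atom 18 (O): bond orders sum to 1 → 1 H
Lipinski HBD = 5.
Acceptors: N atoms = 2, O atoms = 4 → HBA = 6.

5, 6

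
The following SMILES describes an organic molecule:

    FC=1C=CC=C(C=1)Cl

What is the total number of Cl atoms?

Scan the SMILES for Cl atoms (remember two-letter symbols like Cl and Br are single atoms).
Chlorine count: 1.

1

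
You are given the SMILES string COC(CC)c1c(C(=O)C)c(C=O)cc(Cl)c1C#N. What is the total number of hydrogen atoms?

14

Walk through each heavy atom and fill implicit hydrogens from standard valence (C 4, N 3, O 2, S 2, halogen 1); for lowercase aromatic atoms, an aromatic c carries 1 H when it has two neighbours and 0 H with three, and aromatic n carries 0 H:
  atom 1: C, bond orders sum to 1 (valence 4) → 3 H
  atom 2: O, bond orders sum to 2 (valence 2) → 0 H
  atom 3: C, bond orders sum to 3 (valence 4) → 1 H
  atom 4: C, bond orders sum to 2 (valence 4) → 2 H
  atom 5: C, bond orders sum to 1 (valence 4) → 3 H
  atom 6: aromatic c, 3 neighbours → 0 H
  atom 7: aromatic c, 3 neighbours → 0 H
  atom 8: C, bond orders sum to 4 (valence 4) → 0 H
  atom 9: O, bond orders sum to 2 (valence 2) → 0 H
  atom 10: C, bond orders sum to 1 (valence 4) → 3 H
  atom 11: aromatic c, 3 neighbours → 0 H
  atom 12: C, bond orders sum to 3 (valence 4) → 1 H
  atom 13: O, bond orders sum to 2 (valence 2) → 0 H
  atom 14: aromatic c, 2 neighbours → 1 H
  atom 15: aromatic c, 3 neighbours → 0 H
  atom 16: Cl (halogen, monovalent) → 0 H
  atom 17: aromatic c, 3 neighbours → 0 H
  atom 18: C, bond orders sum to 4 (valence 4) → 0 H
  atom 19: N, bond orders sum to 3 (valence 3) → 0 H
Total hydrogens: 14.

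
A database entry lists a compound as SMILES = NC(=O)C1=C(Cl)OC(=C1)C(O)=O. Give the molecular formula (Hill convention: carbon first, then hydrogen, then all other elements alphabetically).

Walk through each heavy atom and fill implicit hydrogens from standard valence (C 4, N 3, O 2, S 2, halogen 1):
  atom 1: N, bond orders sum to 1 (valence 3) → 2 H
  atom 2: C, bond orders sum to 4 (valence 4) → 0 H
  atom 3: O, bond orders sum to 2 (valence 2) → 0 H
  atom 4: C, bond orders sum to 4 (valence 4) → 0 H
  atom 5: C, bond orders sum to 4 (valence 4) → 0 H
  atom 6: Cl (halogen, monovalent) → 0 H
  atom 7: O, bond orders sum to 2 (valence 2) → 0 H
  atom 8: C, bond orders sum to 4 (valence 4) → 0 H
  atom 9: C, bond orders sum to 3 (valence 4) → 1 H
  atom 10: C, bond orders sum to 4 (valence 4) → 0 H
  atom 11: O, bond orders sum to 1 (valence 2) → 1 H
  atom 12: O, bond orders sum to 2 (valence 2) → 0 H
Totals → C:6, H:4, Cl:1, N:1, O:4.
In Hill order: C6H4ClNO4.

C6H4ClNO4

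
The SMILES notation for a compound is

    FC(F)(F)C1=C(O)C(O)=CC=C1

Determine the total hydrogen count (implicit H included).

5

Walk through each heavy atom and fill implicit hydrogens from standard valence (C 4, N 3, O 2, S 2, halogen 1):
  atom 1: F (halogen, monovalent) → 0 H
  atom 2: C, bond orders sum to 4 (valence 4) → 0 H
  atom 3: F (halogen, monovalent) → 0 H
  atom 4: F (halogen, monovalent) → 0 H
  atom 5: C, bond orders sum to 4 (valence 4) → 0 H
  atom 6: C, bond orders sum to 4 (valence 4) → 0 H
  atom 7: O, bond orders sum to 1 (valence 2) → 1 H
  atom 8: C, bond orders sum to 4 (valence 4) → 0 H
  atom 9: O, bond orders sum to 1 (valence 2) → 1 H
  atom 10: C, bond orders sum to 3 (valence 4) → 1 H
  atom 11: C, bond orders sum to 3 (valence 4) → 1 H
  atom 12: C, bond orders sum to 3 (valence 4) → 1 H
Total hydrogens: 5.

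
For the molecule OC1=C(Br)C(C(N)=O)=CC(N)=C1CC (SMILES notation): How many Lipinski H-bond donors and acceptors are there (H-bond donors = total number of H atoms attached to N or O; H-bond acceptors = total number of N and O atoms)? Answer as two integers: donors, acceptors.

Donors: find every N or O and count the H atoms it carries.
  atom 1 (O): bond orders sum to 1 → 1 H
  atom 7 (N): bond orders sum to 1 → 2 H
  atom 8 (O): bond orders sum to 2 → 0 H
  atom 11 (N): bond orders sum to 1 → 2 H
Lipinski HBD = 5.
Acceptors: N atoms = 2, O atoms = 2 → HBA = 4.

5, 4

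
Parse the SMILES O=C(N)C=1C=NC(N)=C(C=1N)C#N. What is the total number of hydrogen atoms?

7

Walk through each heavy atom and fill implicit hydrogens from standard valence (C 4, N 3, O 2, S 2, halogen 1):
  atom 1: O, bond orders sum to 2 (valence 2) → 0 H
  atom 2: C, bond orders sum to 4 (valence 4) → 0 H
  atom 3: N, bond orders sum to 1 (valence 3) → 2 H
  atom 4: C, bond orders sum to 4 (valence 4) → 0 H
  atom 5: C, bond orders sum to 3 (valence 4) → 1 H
  atom 6: N, bond orders sum to 3 (valence 3) → 0 H
  atom 7: C, bond orders sum to 4 (valence 4) → 0 H
  atom 8: N, bond orders sum to 1 (valence 3) → 2 H
  atom 9: C, bond orders sum to 4 (valence 4) → 0 H
  atom 10: C, bond orders sum to 4 (valence 4) → 0 H
  atom 11: N, bond orders sum to 1 (valence 3) → 2 H
  atom 12: C, bond orders sum to 4 (valence 4) → 0 H
  atom 13: N, bond orders sum to 3 (valence 3) → 0 H
Total hydrogens: 7.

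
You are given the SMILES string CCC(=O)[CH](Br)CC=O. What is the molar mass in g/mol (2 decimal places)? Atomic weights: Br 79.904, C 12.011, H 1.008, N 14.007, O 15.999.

193.04 g/mol

First, the molecular formula is C6H9BrO2 (counting implicit H from valence).
  Br: 1 × 79.904 = 79.904
  C: 6 × 12.011 = 72.066
  H: 9 × 1.008 = 9.072
  O: 2 × 15.999 = 31.998
Sum: 1×79.904 + 6×12.011 + 9×1.008 + 2×15.999 = 193.040 → 193.04 g/mol.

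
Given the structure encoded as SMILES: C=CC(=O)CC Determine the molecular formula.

Walk through each heavy atom and fill implicit hydrogens from standard valence (C 4, N 3, O 2, S 2, halogen 1):
  atom 1: C, bond orders sum to 2 (valence 4) → 2 H
  atom 2: C, bond orders sum to 3 (valence 4) → 1 H
  atom 3: C, bond orders sum to 4 (valence 4) → 0 H
  atom 4: O, bond orders sum to 2 (valence 2) → 0 H
  atom 5: C, bond orders sum to 2 (valence 4) → 2 H
  atom 6: C, bond orders sum to 1 (valence 4) → 3 H
Totals → C:5, H:8, O:1.
In Hill order: C5H8O.

C5H8O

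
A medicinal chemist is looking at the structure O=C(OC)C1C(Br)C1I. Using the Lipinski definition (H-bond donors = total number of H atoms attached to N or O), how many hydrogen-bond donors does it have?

0

Donors: find every N or O and count the H atoms it carries.
  atom 1 (O): bond orders sum to 2 → 0 H
  atom 3 (O): bond orders sum to 2 → 0 H
Lipinski HBD = 0.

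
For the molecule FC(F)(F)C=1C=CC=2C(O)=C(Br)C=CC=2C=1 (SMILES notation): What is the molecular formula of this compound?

C11H6BrF3O

Walk through each heavy atom and fill implicit hydrogens from standard valence (C 4, N 3, O 2, S 2, halogen 1):
  atom 1: F (halogen, monovalent) → 0 H
  atom 2: C, bond orders sum to 4 (valence 4) → 0 H
  atom 3: F (halogen, monovalent) → 0 H
  atom 4: F (halogen, monovalent) → 0 H
  atom 5: C, bond orders sum to 4 (valence 4) → 0 H
  atom 6: C, bond orders sum to 3 (valence 4) → 1 H
  atom 7: C, bond orders sum to 3 (valence 4) → 1 H
  atom 8: C, bond orders sum to 4 (valence 4) → 0 H
  atom 9: C, bond orders sum to 4 (valence 4) → 0 H
  atom 10: O, bond orders sum to 1 (valence 2) → 1 H
  atom 11: C, bond orders sum to 4 (valence 4) → 0 H
  atom 12: Br (halogen, monovalent) → 0 H
  atom 13: C, bond orders sum to 3 (valence 4) → 1 H
  atom 14: C, bond orders sum to 3 (valence 4) → 1 H
  atom 15: C, bond orders sum to 4 (valence 4) → 0 H
  atom 16: C, bond orders sum to 3 (valence 4) → 1 H
Totals → C:11, H:6, Br:1, F:3, O:1.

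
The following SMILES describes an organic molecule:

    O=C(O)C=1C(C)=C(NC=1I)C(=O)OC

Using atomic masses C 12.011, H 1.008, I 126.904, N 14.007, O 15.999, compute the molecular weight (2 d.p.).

First, the molecular formula is C8H8INO4 (counting implicit H from valence).
  C: 8 × 12.011 = 96.088
  H: 8 × 1.008 = 8.064
  I: 1 × 126.904 = 126.904
  N: 1 × 14.007 = 14.007
  O: 4 × 15.999 = 63.996
Sum: 8×12.011 + 8×1.008 + 1×126.904 + 1×14.007 + 4×15.999 = 309.059 → 309.06 g/mol.

309.06 g/mol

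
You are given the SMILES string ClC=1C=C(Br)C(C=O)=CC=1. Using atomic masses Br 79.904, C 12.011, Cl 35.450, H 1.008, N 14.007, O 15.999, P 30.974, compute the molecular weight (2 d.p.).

First, the molecular formula is C7H4BrClO (counting implicit H from valence).
  Br: 1 × 79.904 = 79.904
  C: 7 × 12.011 = 84.077
  Cl: 1 × 35.450 = 35.450
  H: 4 × 1.008 = 4.032
  O: 1 × 15.999 = 15.999
Sum: 1×79.904 + 7×12.011 + 1×35.450 + 4×1.008 + 1×15.999 = 219.462 → 219.46 g/mol.

219.46 g/mol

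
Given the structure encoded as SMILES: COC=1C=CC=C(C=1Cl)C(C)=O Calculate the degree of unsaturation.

Molecular formula: C9H9ClO2.
DoU = (2C + 2 + N − H − X) / 2, where X is the halogen count and O/S are ignored.
    = (2·9 + 2 + 0 − 9 − 1) / 2 = 10 / 2 = 5.

5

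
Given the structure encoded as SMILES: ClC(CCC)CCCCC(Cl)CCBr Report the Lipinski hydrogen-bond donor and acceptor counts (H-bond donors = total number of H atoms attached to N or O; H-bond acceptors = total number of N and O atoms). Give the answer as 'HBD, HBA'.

0, 0

Donors: find every N or O and count the H atoms it carries.
  (no N or O atoms present)
Lipinski HBD = 0.
Acceptors: N atoms = 0, O atoms = 0 → HBA = 0.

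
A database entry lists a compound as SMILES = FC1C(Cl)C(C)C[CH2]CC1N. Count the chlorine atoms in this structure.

Scan the SMILES for Cl atoms (remember two-letter symbols like Cl and Br are single atoms).
Chlorine count: 1.

1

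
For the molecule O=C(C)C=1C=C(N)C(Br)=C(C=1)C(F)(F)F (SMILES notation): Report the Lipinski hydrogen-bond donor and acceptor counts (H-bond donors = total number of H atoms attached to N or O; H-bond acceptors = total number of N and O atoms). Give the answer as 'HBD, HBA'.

Donors: find every N or O and count the H atoms it carries.
  atom 1 (O): bond orders sum to 2 → 0 H
  atom 7 (N): bond orders sum to 1 → 2 H
Lipinski HBD = 2.
Acceptors: N atoms = 1, O atoms = 1 → HBA = 2.

2, 2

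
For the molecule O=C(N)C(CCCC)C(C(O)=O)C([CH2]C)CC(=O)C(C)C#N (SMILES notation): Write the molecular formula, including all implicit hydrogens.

Walk through each heavy atom and fill implicit hydrogens from standard valence (C 4, N 3, O 2, S 2, halogen 1):
  atom 1: O, bond orders sum to 2 (valence 2) → 0 H
  atom 2: C, bond orders sum to 4 (valence 4) → 0 H
  atom 3: N, bond orders sum to 1 (valence 3) → 2 H
  atom 4: C, bond orders sum to 3 (valence 4) → 1 H
  atom 5: C, bond orders sum to 2 (valence 4) → 2 H
  atom 6: C, bond orders sum to 2 (valence 4) → 2 H
  atom 7: C, bond orders sum to 2 (valence 4) → 2 H
  atom 8: C, bond orders sum to 1 (valence 4) → 3 H
  atom 9: C, bond orders sum to 3 (valence 4) → 1 H
  atom 10: C, bond orders sum to 4 (valence 4) → 0 H
  atom 11: O, bond orders sum to 1 (valence 2) → 1 H
  atom 12: O, bond orders sum to 2 (valence 2) → 0 H
  atom 13: C, bond orders sum to 3 (valence 4) → 1 H
  atom 14: C with explicit H count 2
  atom 15: C, bond orders sum to 1 (valence 4) → 3 H
  atom 16: C, bond orders sum to 2 (valence 4) → 2 H
  atom 17: C, bond orders sum to 4 (valence 4) → 0 H
  atom 18: O, bond orders sum to 2 (valence 2) → 0 H
  atom 19: C, bond orders sum to 3 (valence 4) → 1 H
  atom 20: C, bond orders sum to 1 (valence 4) → 3 H
  atom 21: C, bond orders sum to 4 (valence 4) → 0 H
  atom 22: N, bond orders sum to 3 (valence 3) → 0 H
Totals → C:16, H:26, N:2, O:4.
In Hill order: C16H26N2O4.

C16H26N2O4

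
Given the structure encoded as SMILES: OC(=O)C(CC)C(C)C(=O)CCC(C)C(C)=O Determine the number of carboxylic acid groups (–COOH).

1

The carboxylic acid motif appears at heavy-atom position 2 in the SMILES.
Other groups present: 2 ketone.
Carboxylic acid count: 1.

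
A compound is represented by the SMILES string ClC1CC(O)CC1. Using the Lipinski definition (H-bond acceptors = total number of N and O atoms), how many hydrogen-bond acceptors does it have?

N atoms: 0; O atoms: 1.
Lipinski HBA = 0 + 1 = 1.

1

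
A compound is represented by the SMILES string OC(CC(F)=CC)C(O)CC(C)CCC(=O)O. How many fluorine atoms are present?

1

Scan the SMILES for F atoms (remember two-letter symbols like Cl and Br are single atoms).
Fluorine count: 1.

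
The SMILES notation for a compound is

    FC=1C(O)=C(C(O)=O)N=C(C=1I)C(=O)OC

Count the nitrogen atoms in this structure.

Scan the SMILES for N atoms (remember two-letter symbols like Cl and Br are single atoms).
Nitrogen count: 1.

1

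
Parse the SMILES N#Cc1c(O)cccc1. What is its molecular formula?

Walk through each heavy atom and fill implicit hydrogens from standard valence (C 4, N 3, O 2, S 2, halogen 1); for lowercase aromatic atoms, an aromatic c carries 1 H when it has two neighbours and 0 H with three, and aromatic n carries 0 H:
  atom 1: N, bond orders sum to 3 (valence 3) → 0 H
  atom 2: C, bond orders sum to 4 (valence 4) → 0 H
  atom 3: aromatic c, 3 neighbours → 0 H
  atom 4: aromatic c, 3 neighbours → 0 H
  atom 5: O, bond orders sum to 1 (valence 2) → 1 H
  atom 6: aromatic c, 2 neighbours → 1 H
  atom 7: aromatic c, 2 neighbours → 1 H
  atom 8: aromatic c, 2 neighbours → 1 H
  atom 9: aromatic c, 2 neighbours → 1 H
Totals → C:7, H:5, N:1, O:1.

C7H5NO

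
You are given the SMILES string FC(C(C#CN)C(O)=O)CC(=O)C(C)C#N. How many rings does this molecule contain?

In SMILES, each pair of matching ring-closure digits denotes one ring-closing bond; the number of such bonds equals the number of independent rings.
Ring-closure bonds here: 0.

0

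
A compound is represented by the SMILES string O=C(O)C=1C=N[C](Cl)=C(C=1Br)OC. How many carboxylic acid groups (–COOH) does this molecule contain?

The carboxylic acid motif appears at heavy-atom position 2 in the SMILES.
Other groups present: 1 ether.
Carboxylic acid count: 1.

1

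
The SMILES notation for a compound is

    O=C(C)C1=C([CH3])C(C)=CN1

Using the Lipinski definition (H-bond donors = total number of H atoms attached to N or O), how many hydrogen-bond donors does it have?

Donors: find every N or O and count the H atoms it carries.
  atom 1 (O): bond orders sum to 2 → 0 H
  atom 10 (N): bond orders sum to 2 → 1 H
Lipinski HBD = 1.

1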